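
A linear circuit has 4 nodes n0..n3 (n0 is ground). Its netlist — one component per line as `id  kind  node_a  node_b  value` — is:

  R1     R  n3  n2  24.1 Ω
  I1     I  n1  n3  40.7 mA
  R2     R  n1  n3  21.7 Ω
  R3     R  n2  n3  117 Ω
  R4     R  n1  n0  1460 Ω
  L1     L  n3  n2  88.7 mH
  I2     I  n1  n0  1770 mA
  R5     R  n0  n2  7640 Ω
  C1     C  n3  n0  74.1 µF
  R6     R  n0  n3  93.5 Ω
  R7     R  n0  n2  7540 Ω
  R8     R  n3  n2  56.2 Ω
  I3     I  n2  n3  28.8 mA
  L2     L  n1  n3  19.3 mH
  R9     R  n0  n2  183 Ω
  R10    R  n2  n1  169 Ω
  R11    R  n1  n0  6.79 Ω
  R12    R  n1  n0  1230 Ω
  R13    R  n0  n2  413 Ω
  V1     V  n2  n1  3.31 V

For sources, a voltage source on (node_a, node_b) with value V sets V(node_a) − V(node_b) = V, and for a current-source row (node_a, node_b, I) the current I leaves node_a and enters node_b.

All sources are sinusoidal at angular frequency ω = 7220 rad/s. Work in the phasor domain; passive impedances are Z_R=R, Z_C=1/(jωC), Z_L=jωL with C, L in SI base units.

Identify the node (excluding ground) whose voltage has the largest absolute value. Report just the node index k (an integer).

Element admittances at ω=7220 rad/s:
  Y(R1) = 0.04149+0.000j S between n3,n2
  I1: injects 0.0407 A into n3 (from n1)
  Y(R2) = 0.04608+0.000j S between n1,n3
  Y(R3) = 0.008547+0.000j S between n2,n3
  Y(R4) = 0.0006849+0.000j S between n1,n0
  Y(L1) = 0.000-0.001561j S between n3,n2
  I2: injects 1.77 A into n0 (from n1)
  Y(R5) = 0.0001309+0.000j S between n0,n2
  Y(C1) = 0.000+0.5350j S between n3,n0
  Y(R6) = 0.01070+0.000j S between n0,n3
  Y(R7) = 0.0001326+0.000j S between n0,n2
  Y(R8) = 0.01779+0.000j S between n3,n2
  I3: injects 0.0288 A into n3 (from n2)
  Y(L2) = 0.000-0.007176j S between n1,n3
  Y(R9) = 0.005464+0.000j S between n0,n2
  Y(R10) = 0.005917+0.000j S between n2,n1
  Y(R11) = 0.1473+0.000j S between n1,n0
  Y(R12) = 0.0008130+0.000j S between n1,n0
  Y(R13) = 0.002421+0.000j S between n0,n2
  V1: constraint V(n2)−V(n1) = 3.31
Assemble and solve the 4×4 MNA system:
  V(n1)=-7.730+0.2309j  V(n2)=-4.420+0.2309j  V(n3)=-0.08950+1.090j
  i(V1)=0.2828+0.04961j

1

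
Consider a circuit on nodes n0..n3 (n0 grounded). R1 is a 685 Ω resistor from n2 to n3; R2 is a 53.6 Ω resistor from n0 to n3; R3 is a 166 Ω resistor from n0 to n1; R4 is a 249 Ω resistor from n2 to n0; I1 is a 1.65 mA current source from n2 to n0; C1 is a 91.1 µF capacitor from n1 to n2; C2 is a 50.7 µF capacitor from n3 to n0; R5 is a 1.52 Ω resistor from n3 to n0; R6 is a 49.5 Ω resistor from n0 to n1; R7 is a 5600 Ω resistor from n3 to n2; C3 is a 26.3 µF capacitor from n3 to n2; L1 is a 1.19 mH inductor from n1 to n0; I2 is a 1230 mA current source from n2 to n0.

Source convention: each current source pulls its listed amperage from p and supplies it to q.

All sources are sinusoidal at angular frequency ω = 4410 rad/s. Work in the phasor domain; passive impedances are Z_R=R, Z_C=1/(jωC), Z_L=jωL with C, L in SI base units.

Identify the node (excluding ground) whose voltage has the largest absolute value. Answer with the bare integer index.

1

Element admittances at ω=4410 rad/s:
  Y(R1) = 0.001460+0.000j S between n2,n3
  Y(R2) = 0.01866+0.000j S between n0,n3
  Y(R3) = 0.006024+0.000j S between n0,n1
  Y(R4) = 0.004016+0.000j S between n2,n0
  I1: injects 0.00165 A into n0 (from n2)
  Y(C1) = 0.000+0.4018j S between n1,n2
  Y(C2) = 0.000+0.2236j S between n3,n0
  Y(R5) = 0.6579+0.000j S between n3,n0
  Y(R6) = 0.02020+0.000j S between n0,n1
  Y(R7) = 0.0001786+0.000j S between n3,n2
  Y(C3) = 0.000+0.1160j S between n3,n2
  Y(L1) = 0.000-0.1906j S between n1,n0
  I2: injects 1.23 A into n0 (from n2)
Assemble and solve the 3×3 MNA system:
  V(n1)=-2.696-8.213j  V(n2)=-1.953-4.141j  V(n3)=0.4248-0.5568j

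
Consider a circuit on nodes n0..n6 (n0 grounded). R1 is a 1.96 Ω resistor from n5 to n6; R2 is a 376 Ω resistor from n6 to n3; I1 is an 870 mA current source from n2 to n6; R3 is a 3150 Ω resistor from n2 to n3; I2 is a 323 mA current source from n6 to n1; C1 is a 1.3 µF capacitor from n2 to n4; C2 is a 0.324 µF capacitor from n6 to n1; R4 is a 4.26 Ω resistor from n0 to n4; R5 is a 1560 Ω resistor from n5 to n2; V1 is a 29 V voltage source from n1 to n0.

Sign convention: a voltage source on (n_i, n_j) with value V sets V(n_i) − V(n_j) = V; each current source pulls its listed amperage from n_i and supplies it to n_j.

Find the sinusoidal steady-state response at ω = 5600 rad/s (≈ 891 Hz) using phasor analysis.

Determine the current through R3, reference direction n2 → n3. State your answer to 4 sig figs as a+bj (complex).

-0.06036+0.08068j A

Apply KCL at each of the 6 non-ground nodes and solve the resulting linear system.
Node n1: branches {I2, C2, V1} → V_1 = 29.00+0.000j
Node n2: branches {I1, R3, C1, R5} → V_2 = -38.97+91.38j
Node n3: branches {R2, R3} → V_3 = 151.2-162.8j
Node n4: branches {C1, R4} → V_4 = -2.869-1.120j
Node n5: branches {R1, R5} → V_5 = 173.6-192.8j
Node n6: branches {R1, R2, I1, I2, C2} → V_6 = 173.9-193.1j
Source currents: i(V1)=0.6734+0.2628j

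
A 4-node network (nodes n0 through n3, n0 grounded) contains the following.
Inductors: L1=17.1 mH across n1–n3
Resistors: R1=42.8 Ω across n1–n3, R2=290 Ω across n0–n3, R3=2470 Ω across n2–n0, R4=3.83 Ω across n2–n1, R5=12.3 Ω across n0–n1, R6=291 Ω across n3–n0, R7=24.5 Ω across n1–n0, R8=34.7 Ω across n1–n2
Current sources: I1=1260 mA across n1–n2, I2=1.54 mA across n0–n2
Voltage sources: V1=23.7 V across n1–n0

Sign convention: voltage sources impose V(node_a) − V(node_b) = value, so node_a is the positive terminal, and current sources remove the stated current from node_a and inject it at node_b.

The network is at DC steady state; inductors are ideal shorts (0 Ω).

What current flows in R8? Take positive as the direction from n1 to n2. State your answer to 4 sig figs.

Apply KCL at each of the 3 non-ground nodes and solve the resulting linear system.
Node n1: branches {L1, R1, R4, R5, I1, R7, R8, V1} → V_1 = 23.70
Node n2: branches {R3, R4, I1, I2, R8} → V_2 = 28.01
Node n3: branches {L1, R1, R2, R6} → V_3 = 23.70
Source currents: i(L1)=0.1632, i(V1)=-3.067

-0.1243 A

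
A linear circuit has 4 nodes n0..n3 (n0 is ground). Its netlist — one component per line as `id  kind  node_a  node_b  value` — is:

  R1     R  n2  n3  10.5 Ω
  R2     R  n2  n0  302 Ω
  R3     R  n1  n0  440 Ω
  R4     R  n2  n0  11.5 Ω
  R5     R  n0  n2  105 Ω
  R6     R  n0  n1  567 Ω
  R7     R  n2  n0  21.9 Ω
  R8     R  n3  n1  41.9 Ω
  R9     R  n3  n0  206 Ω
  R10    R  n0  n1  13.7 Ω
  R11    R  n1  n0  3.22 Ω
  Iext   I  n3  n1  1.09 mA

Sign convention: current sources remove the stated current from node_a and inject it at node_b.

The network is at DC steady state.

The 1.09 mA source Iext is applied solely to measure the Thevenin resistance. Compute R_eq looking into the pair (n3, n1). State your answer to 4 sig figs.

R_eq = 12.88 Ω

MNA unknowns: 3 node voltages V₁..V_3
R1: Y=0.09524 on G[2,3]
R2: Y=0.003311 on G[2,0]
R3: Y=0.002273 on G[1,0]
R4: Y=0.08696 on G[2,0]
R5: Y=0.009524 on G[0,2]
R6: Y=0.001764 on G[0,1]
R7: Y=0.04566 on G[2,0]
R8: Y=0.02387 on G[3,1]
R9: Y=0.004854 on G[3,0]
R10: Y=0.07299 on G[0,1]
R11: Y=0.3106 on G[1,0]
Iext: z[3]−=0.00109, z[1]+=0.00109
solve → V1=0.001948, V2=-0.004786, V3=-0.01210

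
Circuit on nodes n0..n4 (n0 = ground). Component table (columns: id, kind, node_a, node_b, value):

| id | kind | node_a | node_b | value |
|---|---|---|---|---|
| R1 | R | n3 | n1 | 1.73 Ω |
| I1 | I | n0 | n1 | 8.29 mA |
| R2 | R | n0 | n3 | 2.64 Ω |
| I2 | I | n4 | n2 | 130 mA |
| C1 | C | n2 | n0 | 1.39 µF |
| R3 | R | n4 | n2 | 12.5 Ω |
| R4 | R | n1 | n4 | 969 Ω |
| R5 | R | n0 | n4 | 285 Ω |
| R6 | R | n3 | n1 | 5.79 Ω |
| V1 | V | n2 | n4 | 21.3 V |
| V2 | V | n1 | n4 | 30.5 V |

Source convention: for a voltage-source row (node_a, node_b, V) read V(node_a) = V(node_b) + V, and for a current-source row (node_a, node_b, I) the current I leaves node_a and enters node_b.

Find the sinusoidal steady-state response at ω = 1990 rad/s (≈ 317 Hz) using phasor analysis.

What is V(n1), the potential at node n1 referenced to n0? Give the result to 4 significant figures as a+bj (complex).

0.4527+0.09478j V

Element admittances at ω=1990 rad/s:
  Y(R1) = 0.5780+0.000j S between n3,n1
  I1: injects 0.00829 A into n1 (from n0)
  Y(R2) = 0.3788+0.000j S between n0,n3
  I2: injects 0.13 A into n2 (from n4)
  Y(C1) = 0.000+0.002766j S between n2,n0
  Y(R3) = 0.08000+0.000j S between n4,n2
  Y(R4) = 0.001032+0.000j S between n1,n4
  Y(R5) = 0.003509+0.000j S between n0,n4
  Y(R6) = 0.1727+0.000j S between n3,n1
  V1: constraint V(n2)−V(n4) = 21.3
  V2: constraint V(n1)−V(n4) = 30.5
Assemble and solve the 6×6 MNA system:
  V(n1)=0.4527+0.09478j  V(n2)=-8.747+0.09478j  V(n3)=0.3009+0.06300j  V(n4)=-30.05+0.09478j
  i(V1)=-1.574+0.02420j  i(V2)=-0.1372-0.02386j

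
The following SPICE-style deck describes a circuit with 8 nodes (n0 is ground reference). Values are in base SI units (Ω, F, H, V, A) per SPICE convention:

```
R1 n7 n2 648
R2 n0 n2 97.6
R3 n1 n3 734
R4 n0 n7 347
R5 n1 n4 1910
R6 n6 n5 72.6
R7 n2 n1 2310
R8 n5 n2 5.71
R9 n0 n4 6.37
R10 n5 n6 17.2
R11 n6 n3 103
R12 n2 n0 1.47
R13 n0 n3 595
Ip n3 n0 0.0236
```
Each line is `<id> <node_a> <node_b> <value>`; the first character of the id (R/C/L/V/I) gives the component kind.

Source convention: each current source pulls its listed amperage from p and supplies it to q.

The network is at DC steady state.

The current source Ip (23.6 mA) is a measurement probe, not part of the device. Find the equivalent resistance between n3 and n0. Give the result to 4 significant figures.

R_eq = 97.12 Ω

MNA unknowns: 7 node voltages V₁..V_7
R1: Y=0.001543 on G[7,2]
R2: Y=0.01025 on G[0,2]
R3: Y=0.001362 on G[1,3]
R4: Y=0.002882 on G[0,7]
R5: Y=0.0005236 on G[1,4]
R6: Y=0.01377 on G[6,5]
R7: Y=0.0004329 on G[2,1]
R8: Y=0.1751 on G[5,2]
R9: Y=0.1570 on G[0,4]
R10: Y=0.05814 on G[5,6]
R11: Y=0.009709 on G[6,3]
R12: Y=0.6803 on G[2,0]
R13: Y=0.001681 on G[0,3]
Ip: z[3]−=0.0236, z[0]+=0.0236
solve → V1=-1.353, V2=-0.02754, V3=-2.292, V4=-0.004497, V5=-0.1330, V6=-0.3898, V7=-0.009603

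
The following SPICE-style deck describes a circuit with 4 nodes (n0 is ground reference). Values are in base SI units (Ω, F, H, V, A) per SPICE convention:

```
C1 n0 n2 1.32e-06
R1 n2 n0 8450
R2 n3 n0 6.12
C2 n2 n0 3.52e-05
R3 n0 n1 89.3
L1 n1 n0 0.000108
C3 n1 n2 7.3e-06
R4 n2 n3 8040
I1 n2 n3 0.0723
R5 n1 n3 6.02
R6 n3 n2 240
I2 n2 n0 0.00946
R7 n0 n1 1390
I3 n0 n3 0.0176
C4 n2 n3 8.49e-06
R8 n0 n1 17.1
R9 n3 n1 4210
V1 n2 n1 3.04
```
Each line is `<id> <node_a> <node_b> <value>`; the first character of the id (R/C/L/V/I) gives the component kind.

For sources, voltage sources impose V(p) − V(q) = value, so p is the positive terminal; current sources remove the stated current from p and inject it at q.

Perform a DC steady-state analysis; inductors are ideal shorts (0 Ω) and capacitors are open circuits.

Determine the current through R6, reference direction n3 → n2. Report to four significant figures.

Apply KCL at each of the 3 non-ground nodes and solve the resulting linear system.
Node n1: branches {R3, L1, C3, R5, R7, R8, R9, V1} → V_1 = 0.000
Node n2: branches {C1, R1, C2, C3, R4, I1, R6, I2, C4, V1} → V_2 = 3.040
Node n3: branches {R2, R4, I1, R5, R6, I3, C4, R9} → V_3 = 0.3082
Source currents: i(L1)=-0.04258, i(V1)=-0.09384

-0.01138 A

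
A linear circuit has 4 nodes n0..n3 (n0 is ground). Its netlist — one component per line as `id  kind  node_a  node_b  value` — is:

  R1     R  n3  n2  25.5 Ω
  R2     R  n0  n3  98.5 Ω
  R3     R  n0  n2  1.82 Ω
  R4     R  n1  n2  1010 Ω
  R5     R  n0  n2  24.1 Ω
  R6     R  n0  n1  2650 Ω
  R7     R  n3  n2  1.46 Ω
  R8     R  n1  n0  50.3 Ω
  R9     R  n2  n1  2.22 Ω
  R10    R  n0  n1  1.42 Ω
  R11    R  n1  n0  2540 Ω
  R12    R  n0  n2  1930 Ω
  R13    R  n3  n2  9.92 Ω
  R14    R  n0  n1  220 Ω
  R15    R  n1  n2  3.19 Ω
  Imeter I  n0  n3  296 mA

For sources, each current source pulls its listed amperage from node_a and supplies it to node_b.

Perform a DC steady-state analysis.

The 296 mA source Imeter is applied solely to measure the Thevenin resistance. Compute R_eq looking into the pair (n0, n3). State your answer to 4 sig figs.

Apply KCL at each of the 3 non-ground nodes and solve the resulting linear system.
Node n1: branches {R4, R6, R8, R9, R10, R11, R14, R15} → V_1 = 0.1535
Node n2: branches {R1, R3, R4, R5, R7, R9, R12, R13, R15} → V_2 = 0.2999
Node n3: branches {R1, R2, R7, R13, Imeter} → V_3 = 0.6507

R_eq = 2.198 Ω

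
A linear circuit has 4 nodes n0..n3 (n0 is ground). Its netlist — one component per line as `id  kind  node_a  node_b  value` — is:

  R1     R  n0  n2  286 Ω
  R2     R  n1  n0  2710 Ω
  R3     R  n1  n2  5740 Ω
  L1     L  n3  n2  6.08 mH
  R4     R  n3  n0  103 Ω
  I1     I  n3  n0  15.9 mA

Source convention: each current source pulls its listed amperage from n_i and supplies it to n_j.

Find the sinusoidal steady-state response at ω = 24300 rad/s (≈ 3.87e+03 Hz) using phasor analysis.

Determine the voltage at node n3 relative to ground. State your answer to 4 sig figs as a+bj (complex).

-1.252-0.1502j V

MNA unknowns: 3 node voltages V₁..V_3
R1: Y=0.003497+0.000j on G[0,2]
R2: Y=0.0003690+0.000j on G[1,0]
R3: Y=0.0001742+0.000j on G[1,2]
L1: Y=0.000-0.006768j on G[3,2]
R4: Y=0.009709+0.000j on G[3,0]
I1: z[3]−=0.0159, z[0]+=0.0159
solve → V1=-0.3324+0.1294j, V2=-1.036+0.4033j, V3=-1.252-0.1502j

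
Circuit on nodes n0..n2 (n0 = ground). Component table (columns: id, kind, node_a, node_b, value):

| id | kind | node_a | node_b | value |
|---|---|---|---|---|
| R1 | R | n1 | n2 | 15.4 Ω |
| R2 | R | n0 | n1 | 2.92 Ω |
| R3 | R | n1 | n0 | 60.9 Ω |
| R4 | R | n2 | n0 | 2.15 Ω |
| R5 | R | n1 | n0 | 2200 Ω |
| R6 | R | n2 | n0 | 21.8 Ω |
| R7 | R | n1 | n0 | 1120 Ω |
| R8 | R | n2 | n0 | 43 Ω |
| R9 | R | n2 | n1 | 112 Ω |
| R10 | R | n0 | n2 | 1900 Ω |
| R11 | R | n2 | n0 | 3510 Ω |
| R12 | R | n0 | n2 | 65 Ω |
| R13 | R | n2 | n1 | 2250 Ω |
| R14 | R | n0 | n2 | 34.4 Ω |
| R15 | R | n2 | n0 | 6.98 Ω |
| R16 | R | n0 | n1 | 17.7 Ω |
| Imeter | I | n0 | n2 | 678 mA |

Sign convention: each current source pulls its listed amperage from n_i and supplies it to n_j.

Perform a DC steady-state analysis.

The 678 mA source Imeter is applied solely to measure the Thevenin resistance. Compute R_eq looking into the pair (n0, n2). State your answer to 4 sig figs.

Element admittances at DC:
  Y(R1) = 0.06494 S between n1,n2
  Y(R2) = 0.3425 S between n0,n1
  Y(R3) = 0.01642 S between n1,n0
  Y(R4) = 0.4651 S between n2,n0
  Y(R5) = 0.0004545 S between n1,n0
  Y(R6) = 0.04587 S between n2,n0
  Y(R7) = 0.0008929 S between n1,n0
  Y(R8) = 0.02326 S between n2,n0
  Y(R9) = 0.008929 S between n2,n1
  Y(R10) = 0.0005263 S between n0,n2
  Y(R11) = 0.0002849 S between n2,n0
  Y(R12) = 0.01538 S between n0,n2
  Y(R13) = 0.0004444 S between n2,n1
  Y(R14) = 0.02907 S between n0,n2
  Y(R15) = 0.1433 S between n2,n0
  Y(R16) = 0.05650 S between n0,n1
  Imeter: injects 0.678 A into n2 (from n0)
Assemble and solve the 2×2 MNA system:
  V(n1)=0.1306  V(n2)=0.8628

R_eq = 1.273 Ω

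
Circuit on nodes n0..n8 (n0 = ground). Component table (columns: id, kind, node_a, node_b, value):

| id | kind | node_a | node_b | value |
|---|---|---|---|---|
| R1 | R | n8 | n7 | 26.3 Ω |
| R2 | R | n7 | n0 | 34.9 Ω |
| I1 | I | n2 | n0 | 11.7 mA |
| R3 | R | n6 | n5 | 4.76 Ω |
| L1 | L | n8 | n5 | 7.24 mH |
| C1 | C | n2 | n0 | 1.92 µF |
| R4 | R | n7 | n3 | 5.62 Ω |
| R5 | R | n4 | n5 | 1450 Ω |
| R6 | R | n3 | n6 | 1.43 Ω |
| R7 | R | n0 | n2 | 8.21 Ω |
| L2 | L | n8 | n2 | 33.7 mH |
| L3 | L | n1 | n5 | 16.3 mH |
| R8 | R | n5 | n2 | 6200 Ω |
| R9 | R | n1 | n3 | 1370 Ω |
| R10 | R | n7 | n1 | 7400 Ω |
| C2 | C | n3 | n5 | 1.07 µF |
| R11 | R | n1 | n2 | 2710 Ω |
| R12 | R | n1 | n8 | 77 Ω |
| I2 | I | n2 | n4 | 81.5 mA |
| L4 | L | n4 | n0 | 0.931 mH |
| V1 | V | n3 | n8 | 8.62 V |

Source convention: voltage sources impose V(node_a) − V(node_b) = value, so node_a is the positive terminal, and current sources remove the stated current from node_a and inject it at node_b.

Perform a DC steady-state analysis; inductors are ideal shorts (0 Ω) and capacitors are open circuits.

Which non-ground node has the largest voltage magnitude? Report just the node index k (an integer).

3

Element admittances at DC:
  Y(R1) = 0.03802 S between n8,n7
  Y(R2) = 0.02865 S between n7,n0
  I1: injects 0.0117 A into n0 (from n2)
  Y(R3) = 0.2101 S between n6,n5
  L1: short n8↔n5 (DC inductor)
  Y(C1) = 0.000 S between n2,n0
  Y(R4) = 0.1779 S between n7,n3
  Y(R5) = 0.0006897 S between n4,n5
  Y(R6) = 0.6993 S between n3,n6
  Y(R7) = 0.1218 S between n0,n2
  L2: short n8↔n2 (DC inductor)
  L3: short n1↔n5 (DC inductor)
  Y(R8) = 0.0001613 S between n5,n2
  Y(R9) = 0.0007299 S between n1,n3
  Y(R10) = 0.0001351 S between n7,n1
  Y(C2) = 0.000 S between n3,n5
  Y(R11) = 0.0003690 S between n1,n2
  Y(R12) = 0.01299 S between n1,n8
  I2: injects 0.0815 A into n4 (from n2)
  L4: short n4↔n0 (DC inductor)
  V1: constraint V(n3)−V(n8) = 8.62
Assemble and solve the 13×13 MNA system:
  V(n1)=-1.846  V(n2)=-1.846  V(n3)=6.774  V(n4)=0.000  V(n5)=-1.846  V(n6)=4.783  V(n7)=4.637  V(n8)=-1.846
  i(L1)=-1.401  i(L2)=-0.1316  i(L3)=0.007168  i(L4)=0.08023  i(V1)=-1.779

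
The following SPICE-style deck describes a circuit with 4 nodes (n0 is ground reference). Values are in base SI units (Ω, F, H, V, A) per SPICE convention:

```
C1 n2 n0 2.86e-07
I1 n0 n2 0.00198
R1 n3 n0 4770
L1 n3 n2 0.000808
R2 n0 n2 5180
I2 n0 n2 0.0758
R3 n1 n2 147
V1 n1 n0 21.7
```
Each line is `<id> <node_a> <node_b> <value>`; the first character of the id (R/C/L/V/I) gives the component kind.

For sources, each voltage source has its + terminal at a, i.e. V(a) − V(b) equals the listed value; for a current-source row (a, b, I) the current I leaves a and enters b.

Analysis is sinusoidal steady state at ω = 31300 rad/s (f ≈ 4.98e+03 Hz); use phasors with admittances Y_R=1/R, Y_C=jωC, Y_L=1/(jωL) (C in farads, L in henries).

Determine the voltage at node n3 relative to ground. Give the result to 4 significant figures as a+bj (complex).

12.22-15.34j V

Apply KCL at each of the 3 non-ground nodes and solve the resulting linear system.
Node n1: branches {R3, V1} → V_1 = 21.70+0.000j
Node n2: branches {C1, I1, L1, R2, I2, R3} → V_2 = 12.30-15.28j
Node n3: branches {R1, L1} → V_3 = 12.22-15.34j
Source currents: i(V1)=-0.06394-0.1039j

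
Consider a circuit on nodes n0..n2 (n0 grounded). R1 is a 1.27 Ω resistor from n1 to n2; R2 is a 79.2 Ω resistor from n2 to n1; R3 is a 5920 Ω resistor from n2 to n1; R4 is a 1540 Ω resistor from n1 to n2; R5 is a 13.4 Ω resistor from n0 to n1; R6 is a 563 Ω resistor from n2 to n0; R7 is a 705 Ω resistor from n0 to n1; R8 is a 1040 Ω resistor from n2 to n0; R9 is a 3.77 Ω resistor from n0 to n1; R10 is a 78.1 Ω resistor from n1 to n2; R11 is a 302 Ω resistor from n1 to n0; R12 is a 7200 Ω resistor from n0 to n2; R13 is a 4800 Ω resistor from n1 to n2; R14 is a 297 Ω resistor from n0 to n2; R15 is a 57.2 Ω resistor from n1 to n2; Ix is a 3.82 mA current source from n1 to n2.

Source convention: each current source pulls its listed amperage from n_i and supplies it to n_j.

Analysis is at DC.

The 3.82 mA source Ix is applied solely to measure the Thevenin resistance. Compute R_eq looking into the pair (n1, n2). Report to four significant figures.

Apply KCL at each of the 2 non-ground nodes and solve the resulting linear system.
Node n1: branches {R1, R2, R3, R4, R5, R7, R9, R10, R11, R13, R15, Ix} → V_1 = -8.117e-05
Node n2: branches {R1, R2, R3, R4, R6, R8, R10, R12, R13, R14, R15, Ix} → V_2 = 0.004480

R_eq = 1.194 Ω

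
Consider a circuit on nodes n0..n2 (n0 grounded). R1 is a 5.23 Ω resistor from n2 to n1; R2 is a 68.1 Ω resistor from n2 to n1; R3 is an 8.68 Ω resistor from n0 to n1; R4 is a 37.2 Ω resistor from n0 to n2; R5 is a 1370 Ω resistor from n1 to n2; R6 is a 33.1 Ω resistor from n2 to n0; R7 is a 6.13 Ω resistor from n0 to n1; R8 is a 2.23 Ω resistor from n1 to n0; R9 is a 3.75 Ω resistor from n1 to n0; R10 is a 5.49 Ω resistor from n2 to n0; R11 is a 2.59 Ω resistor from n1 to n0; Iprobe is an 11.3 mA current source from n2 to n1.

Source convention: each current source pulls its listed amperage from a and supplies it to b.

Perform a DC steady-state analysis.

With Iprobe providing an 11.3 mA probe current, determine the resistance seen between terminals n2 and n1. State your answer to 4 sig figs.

R_eq = 2.436 Ω

Element admittances at DC:
  Y(R1) = 0.1912 S between n2,n1
  Y(R2) = 0.01468 S between n2,n1
  Y(R3) = 0.1152 S between n0,n1
  Y(R4) = 0.02688 S between n0,n2
  Y(R5) = 0.0007299 S between n1,n2
  Y(R6) = 0.03021 S between n2,n0
  Y(R7) = 0.1631 S between n0,n1
  Y(R8) = 0.4484 S between n1,n0
  Y(R9) = 0.2667 S between n1,n0
  Y(R10) = 0.1821 S between n2,n0
  Y(R11) = 0.3861 S between n1,n0
  Iprobe: injects 0.0113 A into n1 (from n2)
Assemble and solve the 2×2 MNA system:
  V(n1)=0.004068  V(n2)=-0.02346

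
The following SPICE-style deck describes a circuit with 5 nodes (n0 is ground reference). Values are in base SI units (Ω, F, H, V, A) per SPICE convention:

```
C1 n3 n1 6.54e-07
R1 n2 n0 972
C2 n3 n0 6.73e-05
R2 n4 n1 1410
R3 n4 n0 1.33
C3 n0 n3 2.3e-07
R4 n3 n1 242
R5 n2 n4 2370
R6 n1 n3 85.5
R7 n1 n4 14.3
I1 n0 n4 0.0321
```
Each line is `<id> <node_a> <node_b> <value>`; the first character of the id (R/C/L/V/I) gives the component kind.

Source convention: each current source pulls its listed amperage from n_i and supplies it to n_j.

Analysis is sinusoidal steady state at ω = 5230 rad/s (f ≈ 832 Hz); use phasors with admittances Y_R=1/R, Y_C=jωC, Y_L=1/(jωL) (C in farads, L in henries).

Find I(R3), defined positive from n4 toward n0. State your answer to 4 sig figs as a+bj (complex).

0.03155-0.0001128j A

Element admittances at ω=5230 rad/s:
  Y(C1) = 0.000+0.003420j S between n3,n1
  Y(R1) = 0.001029+0.000j S between n2,n0
  Y(C2) = 0.000+0.3520j S between n3,n0
  Y(R2) = 0.0007092+0.000j S between n4,n1
  Y(R3) = 0.7519+0.000j S between n4,n0
  Y(C3) = 0.000+0.001203j S between n0,n3
  Y(R4) = 0.004132+0.000j S between n3,n1
  Y(R5) = 0.0004219+0.000j S between n2,n4
  Y(R6) = 0.01170+0.000j S between n1,n3
  Y(R7) = 0.06993+0.000j S between n1,n4
  I1: injects 0.0321 A into n4 (from n0)
Assemble and solve the 4×4 MNA system:
  V(n1)=0.03433-0.001747j  V(n2)=0.01220-4.363e-05j  V(n3)=0.0003195-0.001526j  V(n4)=0.04196-0.0001500j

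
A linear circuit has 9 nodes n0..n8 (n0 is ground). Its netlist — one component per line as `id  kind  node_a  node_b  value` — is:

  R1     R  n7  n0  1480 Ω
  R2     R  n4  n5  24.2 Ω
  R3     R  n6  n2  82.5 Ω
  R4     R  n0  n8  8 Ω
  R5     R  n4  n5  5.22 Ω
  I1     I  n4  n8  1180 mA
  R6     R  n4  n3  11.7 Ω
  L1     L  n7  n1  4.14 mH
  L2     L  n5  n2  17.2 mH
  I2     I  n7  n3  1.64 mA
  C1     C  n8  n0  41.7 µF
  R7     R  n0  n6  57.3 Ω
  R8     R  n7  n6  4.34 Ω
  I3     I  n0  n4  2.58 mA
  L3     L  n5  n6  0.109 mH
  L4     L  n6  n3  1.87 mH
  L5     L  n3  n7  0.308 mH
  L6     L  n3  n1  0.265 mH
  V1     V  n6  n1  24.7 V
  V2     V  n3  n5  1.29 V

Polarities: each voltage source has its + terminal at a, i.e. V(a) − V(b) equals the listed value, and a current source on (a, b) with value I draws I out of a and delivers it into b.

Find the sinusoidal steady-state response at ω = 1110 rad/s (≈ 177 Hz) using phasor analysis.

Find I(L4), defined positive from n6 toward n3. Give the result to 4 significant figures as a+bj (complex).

-0.02248-3.049j A

Element admittances at ω=1110 rad/s:
  Y(R1) = 0.0006757+0.000j S between n7,n0
  Y(R2) = 0.04132+0.000j S between n4,n5
  Y(R3) = 0.01212+0.000j S between n6,n2
  Y(R4) = 0.1250+0.000j S between n0,n8
  Y(R5) = 0.1916+0.000j S between n4,n5
  I1: injects 1.18 A into n8 (from n4)
  Y(R6) = 0.08547+0.000j S between n4,n3
  Y(L1) = 0.000-0.2176j S between n7,n1
  Y(L2) = 0.000-0.05238j S between n5,n2
  I2: injects 0.00164 A into n3 (from n7)
  Y(C1) = 0.000+0.04629j S between n8,n0
  Y(R7) = 0.01745+0.000j S between n0,n6
  Y(R8) = 0.2304+0.000j S between n7,n6
  I3: injects 0.00258 A into n4 (from n0)
  Y(L3) = 0.000-8.265j S between n5,n6
  Y(L4) = 0.000-0.4818j S between n6,n3
  Y(L5) = 0.000-2.925j S between n3,n7
  Y(L6) = 0.000-3.400j S between n3,n1
  V1: constraint V(n6)−V(n1) = 24.7
  V2: constraint V(n3)−V(n5) = 1.29
Assemble and solve the 10×10 MNA system:
  V(n1)=-89.37-0.02283j  V(n2)=-71.89+1.695j  V(n3)=-71.00+0.02383j  V(n4)=-75.64+0.02383j  V(n5)=-72.29+0.02383j  V(n6)=-64.67-0.02283j  V(n7)=-72.23+0.5896j  V(n8)=8.302-3.074j
  i(V1)=-0.2919+66.18j  i(V2)=1.079+62.99j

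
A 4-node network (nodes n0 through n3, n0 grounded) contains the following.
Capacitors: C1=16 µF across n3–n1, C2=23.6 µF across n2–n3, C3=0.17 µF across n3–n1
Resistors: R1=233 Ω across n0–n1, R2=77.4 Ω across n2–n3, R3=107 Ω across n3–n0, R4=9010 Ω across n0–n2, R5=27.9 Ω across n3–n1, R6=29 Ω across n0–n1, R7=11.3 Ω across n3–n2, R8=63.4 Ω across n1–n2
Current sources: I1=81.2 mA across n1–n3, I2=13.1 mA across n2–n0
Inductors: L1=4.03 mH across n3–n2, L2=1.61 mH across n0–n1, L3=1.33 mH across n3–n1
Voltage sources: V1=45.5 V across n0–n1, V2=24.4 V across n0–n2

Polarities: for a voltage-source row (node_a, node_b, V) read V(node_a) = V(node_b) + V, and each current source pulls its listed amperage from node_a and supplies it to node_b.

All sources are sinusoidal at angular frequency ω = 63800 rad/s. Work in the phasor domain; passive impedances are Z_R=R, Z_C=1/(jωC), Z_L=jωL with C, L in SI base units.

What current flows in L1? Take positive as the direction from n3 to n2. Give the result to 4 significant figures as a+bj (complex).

Element admittances at ω=63800 rad/s:
  Y(C1) = 0.000+1.021j S between n3,n1
  Y(R1) = 0.004292+0.000j S between n0,n1
  I1: injects 0.0812 A into n3 (from n1)
  Y(R2) = 0.01292+0.000j S between n2,n3
  Y(C2) = 0.000+1.506j S between n2,n3
  Y(R3) = 0.009346+0.000j S between n3,n0
  Y(R4) = 0.0001110+0.000j S between n0,n2
  Y(R5) = 0.03584+0.000j S between n3,n1
  I2: injects 0.0131 A into n0 (from n2)
  Y(L1) = 0.000-0.003889j S between n3,n2
  Y(L2) = 0.000-0.009735j S between n0,n1
  Y(R6) = 0.03448+0.000j S between n0,n1
  Y(R7) = 0.08850+0.000j S between n3,n2
  Y(R8) = 0.01577+0.000j S between n1,n2
  Y(L3) = 0.000-0.01178j S between n3,n1
  Y(C3) = 0.000+0.01085j S between n3,n1
  V1: constraint V(n0)−V(n1) = 45.5
  V2: constraint V(n0)−V(n2) = 24.4
Assemble and solve the 5×5 MNA system:
  V(n1)=-45.50+0.000j  V(n2)=-24.40+0.000j  V(n3)=-32.92-0.3178j
  i(V1)=-2.791-12.38j  i(V2)=0.7295+12.82j

-0.001236+0.03312j A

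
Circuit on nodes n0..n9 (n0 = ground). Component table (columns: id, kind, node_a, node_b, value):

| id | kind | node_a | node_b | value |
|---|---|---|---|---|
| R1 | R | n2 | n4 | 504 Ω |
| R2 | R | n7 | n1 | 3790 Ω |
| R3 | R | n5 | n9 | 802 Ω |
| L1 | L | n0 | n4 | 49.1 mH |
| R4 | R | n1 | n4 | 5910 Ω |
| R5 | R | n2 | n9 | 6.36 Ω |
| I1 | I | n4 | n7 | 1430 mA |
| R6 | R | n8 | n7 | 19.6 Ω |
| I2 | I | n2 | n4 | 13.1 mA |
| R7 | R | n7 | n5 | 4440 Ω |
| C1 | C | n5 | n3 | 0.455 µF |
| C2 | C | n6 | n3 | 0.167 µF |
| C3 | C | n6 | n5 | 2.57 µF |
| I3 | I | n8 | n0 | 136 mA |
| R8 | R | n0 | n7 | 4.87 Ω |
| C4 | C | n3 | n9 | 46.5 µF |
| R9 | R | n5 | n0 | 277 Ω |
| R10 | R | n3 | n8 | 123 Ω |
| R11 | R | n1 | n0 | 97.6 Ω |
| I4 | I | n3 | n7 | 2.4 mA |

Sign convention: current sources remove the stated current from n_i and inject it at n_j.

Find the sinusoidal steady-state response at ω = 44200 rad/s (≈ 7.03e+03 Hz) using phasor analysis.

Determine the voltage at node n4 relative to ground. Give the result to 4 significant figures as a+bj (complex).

MNA unknowns: 9 node voltages V₁..V_9
R1: Y=0.001984+0.000j on G[2,4]
R2: Y=0.0002639+0.000j on G[7,1]
R3: Y=0.001247+0.000j on G[5,9]
L1: Y=0.000-0.0004608j on G[0,4]
R4: Y=0.0001692+0.000j on G[1,4]
R5: Y=0.1572+0.000j on G[2,9]
I1: z[4]−=1.43, z[7]+=1.43
R6: Y=0.05102+0.000j on G[8,7]
I2: z[2]−=0.0131, z[4]+=0.0131
R7: Y=0.0002252+0.000j on G[7,5]
C1: Y=0.000+0.02011j on G[5,3]
C2: Y=0.000+0.007381j on G[6,3]
C3: Y=0.000+0.1136j on G[6,5]
I3: z[8]−=0.136, z[0]+=0.136
R8: Y=0.2053+0.000j on G[0,7]
C4: Y=0.000+2.055j on G[3,9]
R9: Y=0.003610+0.000j on G[5,0]
R10: Y=0.008130+0.000j on G[3,8]
R11: Y=0.01025+0.000j on G[1,0]
I4: z[3]−=0.0024, z[7]+=0.0024
solve → V1=-11.58-2.877j, V2=-123.5-24.95j, V3=-115.5-23.58j, V4=-734.1-180.3j, V5=-109.3-38.81j, V6=-109.7-37.88j, V7=2.242-0.8215j, V8=-16.25-3.950j, V9=-115.7-22.99j

-734.1-180.3j V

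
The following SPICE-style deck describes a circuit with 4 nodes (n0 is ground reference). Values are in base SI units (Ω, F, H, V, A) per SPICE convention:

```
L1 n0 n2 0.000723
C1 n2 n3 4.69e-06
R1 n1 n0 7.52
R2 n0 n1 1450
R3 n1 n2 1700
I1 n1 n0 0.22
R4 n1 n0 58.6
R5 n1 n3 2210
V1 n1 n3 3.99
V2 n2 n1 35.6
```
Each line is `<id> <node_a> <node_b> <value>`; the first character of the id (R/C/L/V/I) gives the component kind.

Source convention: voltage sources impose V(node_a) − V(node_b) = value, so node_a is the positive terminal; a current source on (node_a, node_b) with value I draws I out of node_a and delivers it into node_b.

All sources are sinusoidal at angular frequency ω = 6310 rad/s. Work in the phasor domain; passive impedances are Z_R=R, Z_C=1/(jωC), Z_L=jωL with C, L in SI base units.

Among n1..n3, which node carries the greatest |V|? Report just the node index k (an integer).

3

Element admittances at ω=6310 rad/s:
  Y(L1) = 0.000-0.2192j S between n0,n2
  Y(C1) = 0.000+0.02959j S between n2,n3
  Y(R1) = 0.1330+0.000j S between n1,n0
  Y(R2) = 0.0006897+0.000j S between n0,n1
  Y(R3) = 0.0005882+0.000j S between n1,n2
  I1: injects 0.22 A into n0 (from n1)
  Y(R4) = 0.01706+0.000j S between n1,n0
  Y(R5) = 0.0004525+0.000j S between n1,n3
  V1: constraint V(n1)−V(n3) = 3.99
  V2: constraint V(n2)−V(n1) = 35.6
Assemble and solve the 5×5 MNA system:
  V(n1)=-24.64+15.94j  V(n2)=10.96+15.94j  V(n3)=-28.63+15.94j
  i(V1)=-0.001805-1.172j  i(V2)=-3.515+1.231j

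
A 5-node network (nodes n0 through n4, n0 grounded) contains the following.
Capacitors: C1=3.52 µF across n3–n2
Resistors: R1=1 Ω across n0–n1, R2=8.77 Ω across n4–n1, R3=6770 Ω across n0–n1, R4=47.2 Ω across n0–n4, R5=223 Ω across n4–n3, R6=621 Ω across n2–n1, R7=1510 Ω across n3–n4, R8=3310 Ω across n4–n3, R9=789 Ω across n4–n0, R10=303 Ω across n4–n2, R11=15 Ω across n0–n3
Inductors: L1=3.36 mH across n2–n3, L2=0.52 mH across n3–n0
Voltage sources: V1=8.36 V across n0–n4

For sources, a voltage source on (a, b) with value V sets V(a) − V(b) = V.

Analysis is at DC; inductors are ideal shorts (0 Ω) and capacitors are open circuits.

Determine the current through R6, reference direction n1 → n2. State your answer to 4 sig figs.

-0.001376 A

Element admittances at DC:
  Y(C1) = 0.000 S between n3,n2
  Y(R1) = 1.000 S between n0,n1
  Y(R2) = 0.1140 S between n4,n1
  Y(R3) = 0.0001477 S between n0,n1
  Y(R4) = 0.02119 S between n0,n4
  Y(R5) = 0.004484 S between n4,n3
  Y(R6) = 0.001610 S between n2,n1
  L1: short n2↔n3 (DC inductor)
  Y(R7) = 0.0006623 S between n3,n4
  Y(R8) = 0.0003021 S between n4,n3
  L2: short n3↔n0 (DC inductor)
  Y(R9) = 0.001267 S between n4,n0
  Y(R10) = 0.003300 S between n4,n2
  Y(R11) = 0.06667 S between n0,n3
  V1: constraint V(n0)−V(n4) = 8.36
Assemble and solve the 7×7 MNA system:
  V(n1)=-0.8543  V(n2)=0.000  V(n3)=0.000  V(n4)=-8.360
  i(L1)=-0.02897  i(L2)=-0.07452  i(V1)=-1.117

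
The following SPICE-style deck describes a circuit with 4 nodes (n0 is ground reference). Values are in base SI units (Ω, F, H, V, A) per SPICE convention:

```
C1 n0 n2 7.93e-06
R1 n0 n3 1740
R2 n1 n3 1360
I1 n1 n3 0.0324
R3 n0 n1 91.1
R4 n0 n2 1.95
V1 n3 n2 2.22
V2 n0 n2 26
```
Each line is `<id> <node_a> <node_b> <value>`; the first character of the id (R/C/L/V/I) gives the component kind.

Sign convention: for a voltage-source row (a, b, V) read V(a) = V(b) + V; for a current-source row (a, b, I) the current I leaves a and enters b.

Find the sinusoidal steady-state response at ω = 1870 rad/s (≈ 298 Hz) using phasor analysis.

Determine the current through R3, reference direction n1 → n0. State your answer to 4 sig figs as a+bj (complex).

-0.04675+0.000j A

Apply KCL at each of the 3 non-ground nodes and solve the resulting linear system.
Node n1: branches {R2, I1, R3} → V_1 = -4.259+0.000j
Node n2: branches {C1, R4, V1, V2} → V_2 = -26.00+0.000j
Node n3: branches {R1, R2, I1, V1} → V_3 = -23.78+0.000j
Source currents: i(V1)=0.06042+0.000j, i(V2)=-13.39-0.3856j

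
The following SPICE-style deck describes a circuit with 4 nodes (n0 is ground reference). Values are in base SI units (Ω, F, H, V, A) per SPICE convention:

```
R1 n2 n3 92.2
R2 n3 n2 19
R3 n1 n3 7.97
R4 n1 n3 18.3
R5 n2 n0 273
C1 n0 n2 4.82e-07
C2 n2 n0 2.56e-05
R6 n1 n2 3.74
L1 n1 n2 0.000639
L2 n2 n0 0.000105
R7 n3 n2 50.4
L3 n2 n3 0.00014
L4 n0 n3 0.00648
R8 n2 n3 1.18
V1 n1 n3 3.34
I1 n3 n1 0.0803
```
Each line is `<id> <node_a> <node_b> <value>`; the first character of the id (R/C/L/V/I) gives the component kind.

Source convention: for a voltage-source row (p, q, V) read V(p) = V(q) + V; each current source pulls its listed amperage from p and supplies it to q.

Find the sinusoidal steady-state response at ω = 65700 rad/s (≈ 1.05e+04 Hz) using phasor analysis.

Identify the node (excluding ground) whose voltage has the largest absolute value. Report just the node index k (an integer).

1

MNA unknowns: 3 node voltages V₁..V_3 plus 1 source current (V1)
R1: Y=0.01085+0.000j on G[2,3]
R2: Y=0.05263+0.000j on G[3,2]
R3: Y=0.1255+0.000j on G[1,3]
R4: Y=0.05464+0.000j on G[1,3]
R5: Y=0.003663+0.000j on G[2,0]
C1: Y=0.000+0.03167j on G[0,2]
C2: Y=0.000+1.682j on G[2,0]
R6: Y=0.2674+0.000j on G[1,2]
L1: Y=0.000-0.02382j on G[1,2]
L2: Y=0.000-0.1450j on G[2,0]
R7: Y=0.01984+0.000j on G[3,2]
L3: Y=0.000-0.1087j on G[2,3]
L4: Y=0.000-0.002349j on G[0,3]
R8: Y=0.8475+0.000j on G[2,3]
V1: row V1−V3=3.34, i_V1 at 1,3
I1: z[3]−=0.0803, z[1]+=0.0803
solve → V1=2.595-0.01732j, V2=-0.001115-2.854e-05j, V3=-0.7445-0.01732j
aux → i_V1=-1.215+0.06647j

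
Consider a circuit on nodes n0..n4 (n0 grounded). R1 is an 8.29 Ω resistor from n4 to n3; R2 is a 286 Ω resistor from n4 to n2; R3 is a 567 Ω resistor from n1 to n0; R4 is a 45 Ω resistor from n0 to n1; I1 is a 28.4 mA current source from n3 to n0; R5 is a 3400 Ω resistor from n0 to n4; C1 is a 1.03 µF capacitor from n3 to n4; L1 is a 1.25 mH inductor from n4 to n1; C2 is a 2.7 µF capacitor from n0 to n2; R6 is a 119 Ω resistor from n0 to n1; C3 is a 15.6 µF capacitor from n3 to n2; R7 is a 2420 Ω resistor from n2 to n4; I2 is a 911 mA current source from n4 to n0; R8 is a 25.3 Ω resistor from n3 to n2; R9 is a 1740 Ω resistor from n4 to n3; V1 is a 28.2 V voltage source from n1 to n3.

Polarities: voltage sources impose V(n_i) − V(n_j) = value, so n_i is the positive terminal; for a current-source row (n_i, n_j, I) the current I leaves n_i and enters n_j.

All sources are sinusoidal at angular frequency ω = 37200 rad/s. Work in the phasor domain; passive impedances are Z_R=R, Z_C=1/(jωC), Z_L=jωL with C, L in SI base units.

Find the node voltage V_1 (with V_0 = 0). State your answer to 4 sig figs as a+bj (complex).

MNA unknowns: 4 node voltages V₁..V_4 plus 1 source current (V1)
R1: Y=0.1206+0.000j on G[4,3]
R2: Y=0.003497+0.000j on G[4,2]
R3: Y=0.001764+0.000j on G[1,0]
R4: Y=0.02222+0.000j on G[0,1]
I1: z[3]−=0.0284, z[0]+=0.0284
R5: Y=0.0002941+0.000j on G[0,4]
C1: Y=0.000+0.03832j on G[3,4]
L1: Y=0.000-0.02151j on G[4,1]
C2: Y=0.000+0.1004j on G[0,2]
R6: Y=0.008403+0.000j on G[0,1]
C3: Y=0.000+0.5803j on G[3,2]
R7: Y=0.0004132+0.000j on G[2,4]
I2: z[4]−=0.911, z[0]+=0.911
R8: Y=0.03953+0.000j on G[3,2]
R9: Y=0.0005747+0.000j on G[4,3]
V1: row V1−V3=28.2, i_V1 at 1,3
solve → V1=20.91+18.69j, V2=-6.069+16.05j, V3=-7.290+18.69j, V4=-15.03+14.76j
aux → i_V1=-0.7617+0.1676j

20.91+18.69j V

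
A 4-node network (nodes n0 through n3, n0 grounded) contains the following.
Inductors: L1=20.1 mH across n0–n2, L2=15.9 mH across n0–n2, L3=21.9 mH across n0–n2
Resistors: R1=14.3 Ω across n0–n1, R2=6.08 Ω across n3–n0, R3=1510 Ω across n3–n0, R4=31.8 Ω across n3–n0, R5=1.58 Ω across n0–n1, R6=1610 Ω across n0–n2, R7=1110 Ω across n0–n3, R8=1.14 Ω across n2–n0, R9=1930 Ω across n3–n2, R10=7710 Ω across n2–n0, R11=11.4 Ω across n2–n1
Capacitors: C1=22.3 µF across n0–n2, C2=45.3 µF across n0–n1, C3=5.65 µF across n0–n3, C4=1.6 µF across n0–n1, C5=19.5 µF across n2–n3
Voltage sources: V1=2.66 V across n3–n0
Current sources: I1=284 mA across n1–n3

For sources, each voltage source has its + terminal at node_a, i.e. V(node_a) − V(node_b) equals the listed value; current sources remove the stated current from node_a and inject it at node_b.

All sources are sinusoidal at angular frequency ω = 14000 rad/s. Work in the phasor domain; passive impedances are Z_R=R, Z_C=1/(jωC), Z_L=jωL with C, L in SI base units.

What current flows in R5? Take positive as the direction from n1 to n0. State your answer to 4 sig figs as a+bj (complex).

-0.1011+0.1243j A

Apply KCL at each of the 3 non-ground nodes and solve the resulting linear system.
Node n1: branches {R1, R5, C2, C4, R11, I1} → V_1 = -0.1597+0.1964j
Node n2: branches {L1, C1, L2, R6, R8, R9, C5, R10, R11, L3} → V_2 = 0.3282+0.5745j
Node n3: branches {R2, R3, R4, R7, C3, R9, C5, V1, I1} → V_3 = 2.660+0.000j
Source currents: i(V1)=-0.3994-0.8467j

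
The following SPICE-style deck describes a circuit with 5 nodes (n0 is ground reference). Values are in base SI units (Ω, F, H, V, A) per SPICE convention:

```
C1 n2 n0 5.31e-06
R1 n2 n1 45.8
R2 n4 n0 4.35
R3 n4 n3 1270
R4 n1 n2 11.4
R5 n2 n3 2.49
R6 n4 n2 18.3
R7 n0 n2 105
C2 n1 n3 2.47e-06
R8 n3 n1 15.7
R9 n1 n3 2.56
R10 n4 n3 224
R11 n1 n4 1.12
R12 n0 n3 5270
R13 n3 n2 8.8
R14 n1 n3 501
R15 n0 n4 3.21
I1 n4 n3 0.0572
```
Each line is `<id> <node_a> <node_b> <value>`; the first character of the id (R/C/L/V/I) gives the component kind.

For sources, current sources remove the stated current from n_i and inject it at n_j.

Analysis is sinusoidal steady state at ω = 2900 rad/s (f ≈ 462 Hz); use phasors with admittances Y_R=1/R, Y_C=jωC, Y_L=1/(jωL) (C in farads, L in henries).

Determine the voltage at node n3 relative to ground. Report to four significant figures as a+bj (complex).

0.1438-0.007777j V

Element admittances at ω=2900 rad/s:
  Y(C1) = 0.000+0.01540j S between n2,n0
  Y(R1) = 0.02183+0.000j S between n2,n1
  Y(R2) = 0.2299+0.000j S between n4,n0
  Y(R3) = 0.0007874+0.000j S between n4,n3
  Y(R4) = 0.08772+0.000j S between n1,n2
  Y(R5) = 0.4016+0.000j S between n2,n3
  Y(R6) = 0.05464+0.000j S between n4,n2
  Y(R7) = 0.009524+0.000j S between n0,n2
  Y(C2) = 0.000+0.007163j S between n1,n3
  Y(R8) = 0.06369+0.000j S between n3,n1
  Y(R9) = 0.3906+0.000j S between n1,n3
  Y(R10) = 0.004464+0.000j S between n4,n3
  Y(R11) = 0.8929+0.000j S between n1,n4
  Y(R12) = 0.0001898+0.000j S between n0,n3
  Y(R13) = 0.1136+0.000j S between n3,n2
  Y(R14) = 0.001996+0.000j S between n1,n3
  Y(R15) = 0.3115+0.000j S between n0,n4
  I1: injects 0.0572 A into n3 (from n4)
Assemble and solve the 4×4 MNA system:
  V(n1)=0.05222-0.004594j  V(n2)=0.1154-0.009374j  V(n3)=0.1438-0.007777j  V(n4)=-0.002348-0.003116j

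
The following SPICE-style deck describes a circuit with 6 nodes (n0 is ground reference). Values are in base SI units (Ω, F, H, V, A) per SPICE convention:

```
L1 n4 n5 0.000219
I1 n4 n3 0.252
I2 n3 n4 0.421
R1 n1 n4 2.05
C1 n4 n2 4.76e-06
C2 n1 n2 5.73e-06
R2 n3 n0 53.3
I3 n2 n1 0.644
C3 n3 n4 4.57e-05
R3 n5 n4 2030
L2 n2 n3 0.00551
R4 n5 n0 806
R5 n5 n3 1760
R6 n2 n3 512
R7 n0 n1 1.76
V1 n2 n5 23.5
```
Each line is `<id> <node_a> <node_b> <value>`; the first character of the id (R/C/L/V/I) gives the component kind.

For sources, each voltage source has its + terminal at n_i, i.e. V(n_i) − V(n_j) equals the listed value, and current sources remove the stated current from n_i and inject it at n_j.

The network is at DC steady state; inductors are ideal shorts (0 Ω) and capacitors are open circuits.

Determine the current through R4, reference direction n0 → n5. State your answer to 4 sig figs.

0.003459 A

MNA unknowns: 5 node voltages V₁..V_5 plus 3 source currents (L1, L2, V1)
L1: row V4−V5=0, i_L1 at 4,5
I1: z[4]−=0.252, z[3]+=0.252
I2: z[3]−=0.421, z[4]+=0.421
R1: Y=0.4878 on G[1,4]
C1: Y=0.000 on G[4,2]
C2: Y=0.000 on G[1,2]
R2: Y=0.01876 on G[3,0]
I3: z[2]−=0.644, z[1]+=0.644
C3: Y=0.000 on G[3,4]
R3: Y=0.0004926 on G[5,4]
L2: row V2−V3=0, i_L2 at 2,3
R4: Y=0.001241 on G[5,0]
R5: Y=0.0005682 on G[5,3]
R6: Y=0.001953 on G[2,3]
R7: Y=0.5682 on G[0,1]
V1: row V2−V5=23.5, i_V1 at 2,5
solve → V1=-0.6778, V2=20.71, V3=20.71, V4=-2.788, V5=-2.788
aux → i_L1=1.198, i_L2=0.5710, i_V1=-1.215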